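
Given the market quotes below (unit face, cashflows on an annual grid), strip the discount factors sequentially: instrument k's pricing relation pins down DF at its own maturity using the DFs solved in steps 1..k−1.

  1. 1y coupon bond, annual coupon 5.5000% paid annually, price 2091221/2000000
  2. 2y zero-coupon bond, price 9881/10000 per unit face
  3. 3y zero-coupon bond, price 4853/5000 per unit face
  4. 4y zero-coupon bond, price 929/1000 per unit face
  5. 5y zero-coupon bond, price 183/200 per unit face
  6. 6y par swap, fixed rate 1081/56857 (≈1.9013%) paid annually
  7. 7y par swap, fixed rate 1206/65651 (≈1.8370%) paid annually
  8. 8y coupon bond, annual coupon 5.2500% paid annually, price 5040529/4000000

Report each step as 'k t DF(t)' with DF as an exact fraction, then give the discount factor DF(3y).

1 1 9911/10000
2 2 9881/10000
3 3 4853/5000
4 4 929/1000
5 5 183/200
6 6 8919/10000
7 7 4397/5000
8 8 4349/5000
DF(3y) = 4853/5000 ≈ 0.970600

step 1 [1y] bond c/1=11/200: DF=(2091221/2000000 − 11/200·(0))/(1+11/200) = 9911/10000 ≈ 0.991100
step 2 [2y] zero: DF = P = 9881/10000 ≈ 0.988100
step 3 [3y] zero: DF = P = 4853/5000 ≈ 0.970600
step 4 [4y] zero: DF = P = 929/1000 ≈ 0.929000
step 5 [5y] zero: DF = P = 183/200 ≈ 0.915000
step 6 [6y] swap r/1=1081/56857: DF=(1 − 1081/56857·(0.991100+0.988100+0.970600+0.929000+0.915000))/(1+1081/56857) = 8919/10000 ≈ 0.891900
step 7 [7y] swap r/1=1206/65651: DF=(1 − 1206/65651·(0.991100+0.988100+0.970600+0.929000+0.915000+0.891900))/(1+1206/65651) = 4397/5000 ≈ 0.879400
step 8 [8y] bond c/1=21/400: DF=(5040529/4000000 − 21/400·(0.991100+0.988100+0.970600+0.929000+0.915000+0.891900+0.879400))/(1+21/400) = 4349/5000 ≈ 0.869800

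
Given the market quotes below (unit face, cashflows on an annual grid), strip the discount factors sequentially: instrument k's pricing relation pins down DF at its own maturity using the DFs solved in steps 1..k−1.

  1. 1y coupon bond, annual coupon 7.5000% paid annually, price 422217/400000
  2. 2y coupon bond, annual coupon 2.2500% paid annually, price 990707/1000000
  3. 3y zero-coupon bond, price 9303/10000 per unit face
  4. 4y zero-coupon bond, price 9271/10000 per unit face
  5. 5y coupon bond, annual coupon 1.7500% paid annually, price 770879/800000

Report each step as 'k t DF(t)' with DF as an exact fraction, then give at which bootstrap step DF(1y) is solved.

step 1 [1y] bond c/1=3/40: DF=(422217/400000 − 3/40·(0))/(1+3/40) = 9819/10000 ≈ 0.981900
step 2 [2y] bond c/1=9/400: DF=(990707/1000000 − 9/400·(0.981900))/(1+9/400) = 9473/10000 ≈ 0.947300
step 3 [3y] zero: DF = P = 9303/10000 ≈ 0.930300
step 4 [4y] zero: DF = P = 9271/10000 ≈ 0.927100
step 5 [5y] bond c/1=7/400: DF=(770879/800000 − 7/400·(0.981900+0.947300+0.930300+0.927100))/(1+7/400) = 8819/10000 ≈ 0.881900

1 1 9819/10000
2 2 9473/10000
3 3 9303/10000
4 4 9271/10000
5 5 8819/10000
DF(1y) is solved at step 1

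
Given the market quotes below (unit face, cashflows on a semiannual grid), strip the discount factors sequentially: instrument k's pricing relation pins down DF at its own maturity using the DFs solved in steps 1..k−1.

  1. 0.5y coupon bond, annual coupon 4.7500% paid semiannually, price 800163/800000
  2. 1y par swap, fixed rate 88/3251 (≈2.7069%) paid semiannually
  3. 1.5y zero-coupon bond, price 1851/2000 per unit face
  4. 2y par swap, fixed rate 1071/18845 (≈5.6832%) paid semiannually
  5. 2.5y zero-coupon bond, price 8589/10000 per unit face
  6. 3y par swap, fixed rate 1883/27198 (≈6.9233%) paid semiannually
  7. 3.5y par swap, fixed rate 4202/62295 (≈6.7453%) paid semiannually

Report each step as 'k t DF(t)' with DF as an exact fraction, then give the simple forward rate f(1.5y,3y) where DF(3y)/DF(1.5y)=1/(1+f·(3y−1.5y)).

step 1 [0.5y] bond c/2=19/800: DF=(800163/800000 − 19/800·(0))/(1+19/800) = 977/1000 ≈ 0.977000
step 2 [1y] swap r/2=44/3251: DF=(1 − 44/3251·(0.977000))/(1+44/3251) = 1217/1250 ≈ 0.973600
step 3 [1.5y] zero: DF = P = 1851/2000 ≈ 0.925500
step 4 [2y] swap r/2=1071/37690: DF=(1 − 1071/37690·(0.977000+0.973600+0.925500))/(1+1071/37690) = 8929/10000 ≈ 0.892900
step 5 [2.5y] zero: DF = P = 8589/10000 ≈ 0.858900
step 6 [3y] swap r/2=1883/54396: DF=(1 − 1883/54396·(0.977000+0.973600+0.925500+0.892900+0.858900))/(1+1883/54396) = 8117/10000 ≈ 0.811700
step 7 [3.5y] swap r/2=2101/62295: DF=(1 − 2101/62295·(0.977000+0.973600+0.925500+0.892900+0.858900+0.811700))/(1+2101/62295) = 7899/10000 ≈ 0.789900

1 1/2 977/1000
2 1 1217/1250
3 3/2 1851/2000
4 2 8929/10000
5 5/2 8589/10000
6 3 8117/10000
7 7/2 7899/10000
f(1.5y,3y) = ((1851/2000)/(8117/10000) − 1)/(3/2) = 2276/24351 ≈ 9.3466%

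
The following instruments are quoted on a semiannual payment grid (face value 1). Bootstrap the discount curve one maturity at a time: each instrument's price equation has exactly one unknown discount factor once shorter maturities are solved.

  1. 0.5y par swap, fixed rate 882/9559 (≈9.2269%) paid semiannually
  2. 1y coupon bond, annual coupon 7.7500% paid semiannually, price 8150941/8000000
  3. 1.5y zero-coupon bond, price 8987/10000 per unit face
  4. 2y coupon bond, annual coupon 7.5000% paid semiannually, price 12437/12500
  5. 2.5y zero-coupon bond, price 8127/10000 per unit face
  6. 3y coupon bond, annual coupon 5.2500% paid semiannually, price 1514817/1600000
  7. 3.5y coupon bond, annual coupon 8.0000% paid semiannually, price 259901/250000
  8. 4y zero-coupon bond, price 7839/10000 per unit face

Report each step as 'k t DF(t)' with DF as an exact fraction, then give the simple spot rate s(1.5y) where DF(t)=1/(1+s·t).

1 1/2 9559/10000
2 1 2363/2500
3 3/2 8987/10000
4 2 4289/5000
5 5/2 8127/10000
6 3 4041/5000
7 7/2 3983/5000
8 4 7839/10000
s(1.5y) = (1/(8987/10000) − 1)/(3/2) = 2026/26961 ≈ 7.5146%

step 1 [0.5y] swap r/2=441/9559: DF=(1 − 441/9559·(0))/(1+441/9559) = 9559/10000 ≈ 0.955900
step 2 [1y] bond c/2=31/800: DF=(8150941/8000000 − 31/800·(0.955900))/(1+31/800) = 2363/2500 ≈ 0.945200
step 3 [1.5y] zero: DF = P = 8987/10000 ≈ 0.898700
step 4 [2y] bond c/2=3/80: DF=(12437/12500 − 3/80·(0.955900+0.945200+0.898700))/(1+3/80) = 4289/5000 ≈ 0.857800
step 5 [2.5y] zero: DF = P = 8127/10000 ≈ 0.812700
step 6 [3y] bond c/2=21/800: DF=(1514817/1600000 − 21/800·(0.955900+0.945200+0.898700+0.857800+0.812700))/(1+21/800) = 4041/5000 ≈ 0.808200
step 7 [3.5y] bond c/2=1/25: DF=(259901/250000 − 1/25·(0.955900+0.945200+0.898700+0.857800+0.812700+0.808200))/(1+1/25) = 3983/5000 ≈ 0.796600
step 8 [4y] zero: DF = P = 7839/10000 ≈ 0.783900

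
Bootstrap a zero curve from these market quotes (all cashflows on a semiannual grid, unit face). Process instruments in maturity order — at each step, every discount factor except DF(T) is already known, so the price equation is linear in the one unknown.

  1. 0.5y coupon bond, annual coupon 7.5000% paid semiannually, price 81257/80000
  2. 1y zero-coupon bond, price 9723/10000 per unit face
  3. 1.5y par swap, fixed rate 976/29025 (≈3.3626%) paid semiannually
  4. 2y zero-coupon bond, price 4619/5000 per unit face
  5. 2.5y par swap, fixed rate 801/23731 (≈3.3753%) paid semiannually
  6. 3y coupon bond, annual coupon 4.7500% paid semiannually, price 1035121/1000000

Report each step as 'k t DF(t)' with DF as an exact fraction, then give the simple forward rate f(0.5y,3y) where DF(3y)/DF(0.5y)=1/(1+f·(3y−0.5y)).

step 1 [0.5y] bond c/2=3/80: DF=(81257/80000 − 3/80·(0))/(1+3/80) = 979/1000 ≈ 0.979000
step 2 [1y] zero: DF = P = 9723/10000 ≈ 0.972300
step 3 [1.5y] swap r/2=488/29025: DF=(1 − 488/29025·(0.979000+0.972300))/(1+488/29025) = 1189/1250 ≈ 0.951200
step 4 [2y] zero: DF = P = 4619/5000 ≈ 0.923800
step 5 [2.5y] swap r/2=801/47462: DF=(1 − 801/47462·(0.979000+0.972300+0.951200+0.923800))/(1+801/47462) = 9199/10000 ≈ 0.919900
step 6 [3y] bond c/2=19/800: DF=(1035121/1000000 − 19/800·(0.979000+0.972300+0.951200+0.923800+0.919900))/(1+19/800) = 901/1000 ≈ 0.901000

1 1/2 979/1000
2 1 9723/10000
3 3/2 1189/1250
4 2 4619/5000
5 5/2 9199/10000
6 3 901/1000
f(0.5y,3y) = ((979/1000)/(901/1000) − 1)/(5/2) = 156/4505 ≈ 3.4628%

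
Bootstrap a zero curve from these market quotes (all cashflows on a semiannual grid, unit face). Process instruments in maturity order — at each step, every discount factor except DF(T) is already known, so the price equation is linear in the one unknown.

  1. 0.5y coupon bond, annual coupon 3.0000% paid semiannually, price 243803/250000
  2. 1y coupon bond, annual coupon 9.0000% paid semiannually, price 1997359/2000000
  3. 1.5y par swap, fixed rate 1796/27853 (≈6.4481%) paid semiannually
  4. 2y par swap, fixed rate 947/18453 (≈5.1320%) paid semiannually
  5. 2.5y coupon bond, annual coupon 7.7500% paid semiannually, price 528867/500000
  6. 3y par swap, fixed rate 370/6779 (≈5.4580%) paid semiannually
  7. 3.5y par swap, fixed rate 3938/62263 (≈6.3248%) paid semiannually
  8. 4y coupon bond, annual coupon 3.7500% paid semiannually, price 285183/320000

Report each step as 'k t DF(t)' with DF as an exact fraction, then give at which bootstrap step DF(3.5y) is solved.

step 1 [0.5y] bond c/2=3/200: DF=(243803/250000 − 3/200·(0))/(1+3/200) = 1201/1250 ≈ 0.960800
step 2 [1y] bond c/2=9/200: DF=(1997359/2000000 − 9/200·(0.960800))/(1+9/200) = 9143/10000 ≈ 0.914300
step 3 [1.5y] swap r/2=898/27853: DF=(1 − 898/27853·(0.960800+0.914300))/(1+898/27853) = 4551/5000 ≈ 0.910200
step 4 [2y] swap r/2=947/36906: DF=(1 − 947/36906·(0.960800+0.914300+0.910200))/(1+947/36906) = 9053/10000 ≈ 0.905300
step 5 [2.5y] bond c/2=31/800: DF=(528867/500000 − 31/800·(0.960800+0.914300+0.910200+0.905300))/(1+31/800) = 4403/5000 ≈ 0.880600
step 6 [3y] swap r/2=185/6779: DF=(1 − 185/6779·(0.960800+0.914300+0.910200+0.905300+0.880600))/(1+185/6779) = 213/250 ≈ 0.852000
step 7 [3.5y] swap r/2=1969/62263: DF=(1 − 1969/62263·(0.960800+0.914300+0.910200+0.905300+0.880600+0.852000))/(1+1969/62263) = 8031/10000 ≈ 0.803100
step 8 [4y] bond c/2=3/160: DF=(285183/320000 − 3/160·(0.960800+0.914300+0.910200+0.905300+0.880600+0.852000+0.803100))/(1+3/160) = 3801/5000 ≈ 0.760200

1 1/2 1201/1250
2 1 9143/10000
3 3/2 4551/5000
4 2 9053/10000
5 5/2 4403/5000
6 3 213/250
7 7/2 8031/10000
8 4 3801/5000
DF(3.5y) is solved at step 7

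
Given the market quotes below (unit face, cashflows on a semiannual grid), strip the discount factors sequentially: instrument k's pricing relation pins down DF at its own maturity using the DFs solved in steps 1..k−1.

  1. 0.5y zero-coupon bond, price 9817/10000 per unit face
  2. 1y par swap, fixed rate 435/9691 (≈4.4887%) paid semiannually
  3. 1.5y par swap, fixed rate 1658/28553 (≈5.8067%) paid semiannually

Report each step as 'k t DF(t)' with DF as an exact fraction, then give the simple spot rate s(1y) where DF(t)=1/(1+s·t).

1 1/2 9817/10000
2 1 1913/2000
3 3/2 9171/10000
s(1y) = (1/(1913/2000) − 1)/(1) = 87/1913 ≈ 4.5478%

step 1 [0.5y] zero: DF = P = 9817/10000 ≈ 0.981700
step 2 [1y] swap r/2=435/19382: DF=(1 − 435/19382·(0.981700))/(1+435/19382) = 1913/2000 ≈ 0.956500
step 3 [1.5y] swap r/2=829/28553: DF=(1 − 829/28553·(0.981700+0.956500))/(1+829/28553) = 9171/10000 ≈ 0.917100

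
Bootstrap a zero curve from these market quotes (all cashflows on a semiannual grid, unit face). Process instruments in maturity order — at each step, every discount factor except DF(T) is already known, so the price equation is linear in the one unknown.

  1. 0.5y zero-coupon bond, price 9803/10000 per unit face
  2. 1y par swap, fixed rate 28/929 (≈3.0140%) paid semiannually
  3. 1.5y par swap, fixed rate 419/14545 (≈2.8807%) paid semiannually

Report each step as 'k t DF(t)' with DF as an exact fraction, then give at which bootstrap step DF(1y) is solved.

step 1 [0.5y] zero: DF = P = 9803/10000 ≈ 0.980300
step 2 [1y] swap r/2=14/929: DF=(1 − 14/929·(0.980300))/(1+14/929) = 4853/5000 ≈ 0.970600
step 3 [1.5y] swap r/2=419/29090: DF=(1 − 419/29090·(0.980300+0.970600))/(1+419/29090) = 9581/10000 ≈ 0.958100

1 1/2 9803/10000
2 1 4853/5000
3 3/2 9581/10000
DF(1y) is solved at step 2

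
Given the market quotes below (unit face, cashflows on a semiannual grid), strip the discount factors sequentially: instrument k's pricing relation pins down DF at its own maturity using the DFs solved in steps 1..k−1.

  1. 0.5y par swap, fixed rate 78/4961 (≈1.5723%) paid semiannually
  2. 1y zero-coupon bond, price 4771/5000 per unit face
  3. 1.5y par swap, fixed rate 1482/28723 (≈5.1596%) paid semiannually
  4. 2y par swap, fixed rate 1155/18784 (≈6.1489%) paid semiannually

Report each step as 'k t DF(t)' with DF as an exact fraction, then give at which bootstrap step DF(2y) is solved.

1 1/2 4961/5000
2 1 4771/5000
3 3/2 9259/10000
4 2 1769/2000
DF(2y) is solved at step 4

step 1 [0.5y] swap r/2=39/4961: DF=(1 − 39/4961·(0))/(1+39/4961) = 4961/5000 ≈ 0.992200
step 2 [1y] zero: DF = P = 4771/5000 ≈ 0.954200
step 3 [1.5y] swap r/2=741/28723: DF=(1 − 741/28723·(0.992200+0.954200))/(1+741/28723) = 9259/10000 ≈ 0.925900
step 4 [2y] swap r/2=1155/37568: DF=(1 − 1155/37568·(0.992200+0.954200+0.925900))/(1+1155/37568) = 1769/2000 ≈ 0.884500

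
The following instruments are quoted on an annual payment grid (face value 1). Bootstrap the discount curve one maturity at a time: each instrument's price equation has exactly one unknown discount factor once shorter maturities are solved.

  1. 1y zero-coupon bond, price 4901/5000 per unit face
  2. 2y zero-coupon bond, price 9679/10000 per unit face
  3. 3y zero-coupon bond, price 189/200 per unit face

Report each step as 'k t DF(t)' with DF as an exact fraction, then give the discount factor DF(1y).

step 1 [1y] zero: DF = P = 4901/5000 ≈ 0.980200
step 2 [2y] zero: DF = P = 9679/10000 ≈ 0.967900
step 3 [3y] zero: DF = P = 189/200 ≈ 0.945000

1 1 4901/5000
2 2 9679/10000
3 3 189/200
DF(1y) = 4901/5000 ≈ 0.980200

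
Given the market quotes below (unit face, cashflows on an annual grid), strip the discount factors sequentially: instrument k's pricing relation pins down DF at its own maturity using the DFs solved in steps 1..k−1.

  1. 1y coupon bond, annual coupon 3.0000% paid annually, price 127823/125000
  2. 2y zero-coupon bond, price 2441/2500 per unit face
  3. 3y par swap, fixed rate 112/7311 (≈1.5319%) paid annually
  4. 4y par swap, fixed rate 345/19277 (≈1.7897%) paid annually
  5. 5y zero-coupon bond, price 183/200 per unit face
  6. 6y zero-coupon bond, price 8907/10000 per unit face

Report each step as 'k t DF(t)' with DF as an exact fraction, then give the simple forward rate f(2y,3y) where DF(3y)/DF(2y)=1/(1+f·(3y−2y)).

1 1 1241/1250
2 2 2441/2500
3 3 597/625
4 4 931/1000
5 5 183/200
6 6 8907/10000
f(2y,3y) = ((2441/2500)/(597/625) − 1)/(1) = 53/2388 ≈ 2.2194%

step 1 [1y] bond c/1=3/100: DF=(127823/125000 − 3/100·(0))/(1+3/100) = 1241/1250 ≈ 0.992800
step 2 [2y] zero: DF = P = 2441/2500 ≈ 0.976400
step 3 [3y] swap r/1=112/7311: DF=(1 − 112/7311·(0.992800+0.976400))/(1+112/7311) = 597/625 ≈ 0.955200
step 4 [4y] swap r/1=345/19277: DF=(1 − 345/19277·(0.992800+0.976400+0.955200))/(1+345/19277) = 931/1000 ≈ 0.931000
step 5 [5y] zero: DF = P = 183/200 ≈ 0.915000
step 6 [6y] zero: DF = P = 8907/10000 ≈ 0.890700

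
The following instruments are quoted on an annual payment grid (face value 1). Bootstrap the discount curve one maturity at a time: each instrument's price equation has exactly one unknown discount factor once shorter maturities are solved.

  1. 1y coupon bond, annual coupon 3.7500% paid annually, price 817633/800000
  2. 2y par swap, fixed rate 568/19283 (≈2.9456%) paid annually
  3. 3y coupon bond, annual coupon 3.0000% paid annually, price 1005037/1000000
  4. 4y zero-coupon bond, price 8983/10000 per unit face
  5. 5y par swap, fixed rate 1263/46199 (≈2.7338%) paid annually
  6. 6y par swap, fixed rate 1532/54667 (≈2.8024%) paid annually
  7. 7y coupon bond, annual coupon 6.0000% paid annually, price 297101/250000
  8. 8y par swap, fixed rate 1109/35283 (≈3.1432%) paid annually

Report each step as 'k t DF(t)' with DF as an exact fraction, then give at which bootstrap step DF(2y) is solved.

step 1 [1y] bond c/1=3/80: DF=(817633/800000 − 3/80·(0))/(1+3/80) = 9851/10000 ≈ 0.985100
step 2 [2y] swap r/1=568/19283: DF=(1 − 568/19283·(0.985100))/(1+568/19283) = 1179/1250 ≈ 0.943200
step 3 [3y] bond c/1=3/100: DF=(1005037/1000000 − 3/100·(0.985100+0.943200))/(1+3/100) = 2299/2500 ≈ 0.919600
step 4 [4y] zero: DF = P = 8983/10000 ≈ 0.898300
step 5 [5y] swap r/1=1263/46199: DF=(1 − 1263/46199·(0.985100+0.943200+0.919600+0.898300))/(1+1263/46199) = 8737/10000 ≈ 0.873700
step 6 [6y] swap r/1=1532/54667: DF=(1 − 1532/54667·(0.985100+0.943200+0.919600+0.898300+0.873700))/(1+1532/54667) = 2117/2500 ≈ 0.846800
step 7 [7y] bond c/1=3/50: DF=(297101/250000 − 3/50·(0.985100+0.943200+0.919600+0.898300+0.873700+0.846800))/(1+3/50) = 8117/10000 ≈ 0.811700
step 8 [8y] swap r/1=1109/35283: DF=(1 − 1109/35283·(0.985100+0.943200+0.919600+0.898300+0.873700+0.846800+0.811700))/(1+1109/35283) = 3891/5000 ≈ 0.778200

1 1 9851/10000
2 2 1179/1250
3 3 2299/2500
4 4 8983/10000
5 5 8737/10000
6 6 2117/2500
7 7 8117/10000
8 8 3891/5000
DF(2y) is solved at step 2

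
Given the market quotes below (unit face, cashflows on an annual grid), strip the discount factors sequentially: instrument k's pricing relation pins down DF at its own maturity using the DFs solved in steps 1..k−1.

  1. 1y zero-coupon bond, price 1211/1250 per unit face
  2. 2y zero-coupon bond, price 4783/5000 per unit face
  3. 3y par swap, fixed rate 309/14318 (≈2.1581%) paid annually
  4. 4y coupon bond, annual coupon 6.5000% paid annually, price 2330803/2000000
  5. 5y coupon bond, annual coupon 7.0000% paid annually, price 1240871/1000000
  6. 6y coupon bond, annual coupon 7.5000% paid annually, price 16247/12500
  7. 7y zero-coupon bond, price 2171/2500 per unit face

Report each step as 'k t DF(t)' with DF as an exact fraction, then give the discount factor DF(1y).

1 1 1211/1250
2 2 4783/5000
3 3 4691/5000
4 4 1839/2000
5 5 4561/5000
6 6 1763/2000
7 7 2171/2500
DF(1y) = 1211/1250 ≈ 0.968800

step 1 [1y] zero: DF = P = 1211/1250 ≈ 0.968800
step 2 [2y] zero: DF = P = 4783/5000 ≈ 0.956600
step 3 [3y] swap r/1=309/14318: DF=(1 − 309/14318·(0.968800+0.956600))/(1+309/14318) = 4691/5000 ≈ 0.938200
step 4 [4y] bond c/1=13/200: DF=(2330803/2000000 − 13/200·(0.968800+0.956600+0.938200))/(1+13/200) = 1839/2000 ≈ 0.919500
step 5 [5y] bond c/1=7/100: DF=(1240871/1000000 − 7/100·(0.968800+0.956600+0.938200+0.919500))/(1+7/100) = 4561/5000 ≈ 0.912200
step 6 [6y] bond c/1=3/40: DF=(16247/12500 − 3/40·(0.968800+0.956600+0.938200+0.919500+0.912200))/(1+3/40) = 1763/2000 ≈ 0.881500
step 7 [7y] zero: DF = P = 2171/2500 ≈ 0.868400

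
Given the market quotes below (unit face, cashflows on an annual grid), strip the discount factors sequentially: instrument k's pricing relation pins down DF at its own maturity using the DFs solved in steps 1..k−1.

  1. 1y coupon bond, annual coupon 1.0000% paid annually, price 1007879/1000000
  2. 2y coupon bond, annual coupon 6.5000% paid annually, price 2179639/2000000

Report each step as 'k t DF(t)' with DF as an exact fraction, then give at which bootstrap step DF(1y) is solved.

step 1 [1y] bond c/1=1/100: DF=(1007879/1000000 − 1/100·(0))/(1+1/100) = 9979/10000 ≈ 0.997900
step 2 [2y] bond c/1=13/200: DF=(2179639/2000000 − 13/200·(0.997900))/(1+13/200) = 1203/1250 ≈ 0.962400

1 1 9979/10000
2 2 1203/1250
DF(1y) is solved at step 1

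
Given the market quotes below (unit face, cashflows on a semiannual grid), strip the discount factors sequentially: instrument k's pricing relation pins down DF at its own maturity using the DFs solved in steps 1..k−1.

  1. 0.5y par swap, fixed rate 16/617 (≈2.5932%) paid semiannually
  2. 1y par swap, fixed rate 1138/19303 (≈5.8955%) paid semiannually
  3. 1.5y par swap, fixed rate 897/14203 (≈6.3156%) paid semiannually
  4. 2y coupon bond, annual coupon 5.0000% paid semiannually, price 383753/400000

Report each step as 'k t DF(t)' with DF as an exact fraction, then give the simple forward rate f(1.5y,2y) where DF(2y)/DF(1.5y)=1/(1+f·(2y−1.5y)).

1 1/2 617/625
2 1 9431/10000
3 3/2 9103/10000
4 2 8667/10000
f(1.5y,2y) = ((9103/10000)/(8667/10000) − 1)/(1/2) = 872/8667 ≈ 10.0612%

step 1 [0.5y] swap r/2=8/617: DF=(1 − 8/617·(0))/(1+8/617) = 617/625 ≈ 0.987200
step 2 [1y] swap r/2=569/19303: DF=(1 − 569/19303·(0.987200))/(1+569/19303) = 9431/10000 ≈ 0.943100
step 3 [1.5y] swap r/2=897/28406: DF=(1 − 897/28406·(0.987200+0.943100))/(1+897/28406) = 9103/10000 ≈ 0.910300
step 4 [2y] bond c/2=1/40: DF=(383753/400000 − 1/40·(0.987200+0.943100+0.910300))/(1+1/40) = 8667/10000 ≈ 0.866700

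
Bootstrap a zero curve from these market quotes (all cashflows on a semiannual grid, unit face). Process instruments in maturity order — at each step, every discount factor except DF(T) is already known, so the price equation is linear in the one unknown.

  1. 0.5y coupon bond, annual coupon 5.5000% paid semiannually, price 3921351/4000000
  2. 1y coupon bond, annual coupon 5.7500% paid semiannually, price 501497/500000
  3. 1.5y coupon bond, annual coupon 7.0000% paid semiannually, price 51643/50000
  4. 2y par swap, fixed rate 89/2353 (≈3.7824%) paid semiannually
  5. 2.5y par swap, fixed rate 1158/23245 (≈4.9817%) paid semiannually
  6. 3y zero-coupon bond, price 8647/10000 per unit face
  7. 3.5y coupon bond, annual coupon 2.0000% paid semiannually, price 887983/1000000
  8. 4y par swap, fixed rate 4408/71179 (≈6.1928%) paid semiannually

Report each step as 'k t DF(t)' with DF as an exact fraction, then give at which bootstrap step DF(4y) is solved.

1 1/2 9541/10000
2 1 9483/10000
3 3/2 1167/1250
4 2 1161/1250
5 5/2 4421/5000
6 3 8647/10000
7 7/2 4123/5000
8 4 1949/2500
DF(4y) is solved at step 8

step 1 [0.5y] bond c/2=11/400: DF=(3921351/4000000 − 11/400·(0))/(1+11/400) = 9541/10000 ≈ 0.954100
step 2 [1y] bond c/2=23/800: DF=(501497/500000 − 23/800·(0.954100))/(1+23/800) = 9483/10000 ≈ 0.948300
step 3 [1.5y] bond c/2=7/200: DF=(51643/50000 − 7/200·(0.954100+0.948300))/(1+7/200) = 1167/1250 ≈ 0.933600
step 4 [2y] swap r/2=89/4706: DF=(1 − 89/4706·(0.954100+0.948300+0.933600))/(1+89/4706) = 1161/1250 ≈ 0.928800
step 5 [2.5y] swap r/2=579/23245: DF=(1 − 579/23245·(0.954100+0.948300+0.933600+0.928800))/(1+579/23245) = 4421/5000 ≈ 0.884200
step 6 [3y] zero: DF = P = 8647/10000 ≈ 0.864700
step 7 [3.5y] bond c/2=1/100: DF=(887983/1000000 − 1/100·(0.954100+0.948300+0.933600+0.928800+0.884200+0.864700))/(1+1/100) = 4123/5000 ≈ 0.824600
step 8 [4y] swap r/2=2204/71179: DF=(1 − 2204/71179·(0.954100+0.948300+0.933600+0.928800+0.884200+0.864700+0.824600))/(1+2204/71179) = 1949/2500 ≈ 0.779600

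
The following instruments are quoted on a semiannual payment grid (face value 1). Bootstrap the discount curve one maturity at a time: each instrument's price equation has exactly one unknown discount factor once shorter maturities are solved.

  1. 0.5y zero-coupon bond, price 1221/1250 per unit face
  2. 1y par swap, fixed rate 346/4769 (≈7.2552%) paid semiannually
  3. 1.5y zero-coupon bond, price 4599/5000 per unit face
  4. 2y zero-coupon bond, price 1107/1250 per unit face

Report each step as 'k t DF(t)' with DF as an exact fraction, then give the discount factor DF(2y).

1 1/2 1221/1250
2 1 2327/2500
3 3/2 4599/5000
4 2 1107/1250
DF(2y) = 1107/1250 ≈ 0.885600

step 1 [0.5y] zero: DF = P = 1221/1250 ≈ 0.976800
step 2 [1y] swap r/2=173/4769: DF=(1 − 173/4769·(0.976800))/(1+173/4769) = 2327/2500 ≈ 0.930800
step 3 [1.5y] zero: DF = P = 4599/5000 ≈ 0.919800
step 4 [2y] zero: DF = P = 1107/1250 ≈ 0.885600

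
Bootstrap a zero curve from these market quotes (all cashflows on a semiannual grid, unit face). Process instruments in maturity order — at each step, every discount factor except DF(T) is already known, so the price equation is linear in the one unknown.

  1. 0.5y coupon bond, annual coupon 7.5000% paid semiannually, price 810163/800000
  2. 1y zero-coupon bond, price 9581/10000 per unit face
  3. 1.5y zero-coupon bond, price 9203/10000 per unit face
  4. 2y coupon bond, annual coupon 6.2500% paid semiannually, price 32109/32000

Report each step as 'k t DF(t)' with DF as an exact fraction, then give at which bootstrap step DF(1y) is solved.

1 1/2 9761/10000
2 1 9581/10000
3 3/2 9203/10000
4 2 1773/2000
DF(1y) is solved at step 2

step 1 [0.5y] bond c/2=3/80: DF=(810163/800000 − 3/80·(0))/(1+3/80) = 9761/10000 ≈ 0.976100
step 2 [1y] zero: DF = P = 9581/10000 ≈ 0.958100
step 3 [1.5y] zero: DF = P = 9203/10000 ≈ 0.920300
step 4 [2y] bond c/2=1/32: DF=(32109/32000 − 1/32·(0.976100+0.958100+0.920300))/(1+1/32) = 1773/2000 ≈ 0.886500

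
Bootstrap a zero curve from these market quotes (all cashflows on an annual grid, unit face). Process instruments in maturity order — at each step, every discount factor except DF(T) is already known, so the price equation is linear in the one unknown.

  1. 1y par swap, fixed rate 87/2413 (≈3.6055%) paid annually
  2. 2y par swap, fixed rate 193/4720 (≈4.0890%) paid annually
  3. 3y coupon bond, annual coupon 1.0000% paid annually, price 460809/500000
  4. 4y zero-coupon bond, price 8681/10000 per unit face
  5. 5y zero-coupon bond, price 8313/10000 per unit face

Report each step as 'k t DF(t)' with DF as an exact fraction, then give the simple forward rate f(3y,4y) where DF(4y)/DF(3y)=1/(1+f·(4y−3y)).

step 1 [1y] swap r/1=87/2413: DF=(1 − 87/2413·(0))/(1+87/2413) = 2413/2500 ≈ 0.965200
step 2 [2y] swap r/1=193/4720: DF=(1 − 193/4720·(0.965200))/(1+193/4720) = 2307/2500 ≈ 0.922800
step 3 [3y] bond c/1=1/100: DF=(460809/500000 − 1/100·(0.965200+0.922800))/(1+1/100) = 4469/5000 ≈ 0.893800
step 4 [4y] zero: DF = P = 8681/10000 ≈ 0.868100
step 5 [5y] zero: DF = P = 8313/10000 ≈ 0.831300

1 1 2413/2500
2 2 2307/2500
3 3 4469/5000
4 4 8681/10000
5 5 8313/10000
f(3y,4y) = ((4469/5000)/(8681/10000) − 1)/(1) = 257/8681 ≈ 2.9605%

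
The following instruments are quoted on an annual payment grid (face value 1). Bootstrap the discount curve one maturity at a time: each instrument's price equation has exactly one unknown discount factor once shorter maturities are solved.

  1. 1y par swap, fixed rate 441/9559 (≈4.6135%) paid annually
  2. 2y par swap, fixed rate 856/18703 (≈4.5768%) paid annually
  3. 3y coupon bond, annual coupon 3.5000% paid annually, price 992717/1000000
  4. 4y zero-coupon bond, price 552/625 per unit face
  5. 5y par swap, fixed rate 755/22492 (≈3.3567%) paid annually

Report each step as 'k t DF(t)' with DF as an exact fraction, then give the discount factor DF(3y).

step 1 [1y] swap r/1=441/9559: DF=(1 − 441/9559·(0))/(1+441/9559) = 9559/10000 ≈ 0.955900
step 2 [2y] swap r/1=856/18703: DF=(1 − 856/18703·(0.955900))/(1+856/18703) = 1143/1250 ≈ 0.914400
step 3 [3y] bond c/1=7/200: DF=(992717/1000000 − 7/200·(0.955900+0.914400))/(1+7/200) = 8959/10000 ≈ 0.895900
step 4 [4y] zero: DF = P = 552/625 ≈ 0.883200
step 5 [5y] swap r/1=755/22492: DF=(1 − 755/22492·(0.955900+0.914400+0.895900+0.883200))/(1+755/22492) = 849/1000 ≈ 0.849000

1 1 9559/10000
2 2 1143/1250
3 3 8959/10000
4 4 552/625
5 5 849/1000
DF(3y) = 8959/10000 ≈ 0.895900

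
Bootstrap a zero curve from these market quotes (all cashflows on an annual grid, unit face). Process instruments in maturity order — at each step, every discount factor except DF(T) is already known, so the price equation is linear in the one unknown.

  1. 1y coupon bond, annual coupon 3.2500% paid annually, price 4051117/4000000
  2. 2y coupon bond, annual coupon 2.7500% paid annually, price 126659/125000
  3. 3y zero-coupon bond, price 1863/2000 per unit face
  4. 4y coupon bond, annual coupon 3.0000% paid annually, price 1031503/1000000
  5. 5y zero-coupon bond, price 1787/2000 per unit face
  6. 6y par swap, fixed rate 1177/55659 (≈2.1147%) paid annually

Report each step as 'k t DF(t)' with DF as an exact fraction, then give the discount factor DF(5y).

1 1 9809/10000
2 2 9599/10000
3 3 1863/2000
4 4 4589/5000
5 5 1787/2000
6 6 8823/10000
DF(5y) = 1787/2000 ≈ 0.893500

step 1 [1y] bond c/1=13/400: DF=(4051117/4000000 − 13/400·(0))/(1+13/400) = 9809/10000 ≈ 0.980900
step 2 [2y] bond c/1=11/400: DF=(126659/125000 − 11/400·(0.980900))/(1+11/400) = 9599/10000 ≈ 0.959900
step 3 [3y] zero: DF = P = 1863/2000 ≈ 0.931500
step 4 [4y] bond c/1=3/100: DF=(1031503/1000000 − 3/100·(0.980900+0.959900+0.931500))/(1+3/100) = 4589/5000 ≈ 0.917800
step 5 [5y] zero: DF = P = 1787/2000 ≈ 0.893500
step 6 [6y] swap r/1=1177/55659: DF=(1 − 1177/55659·(0.980900+0.959900+0.931500+0.917800+0.893500))/(1+1177/55659) = 8823/10000 ≈ 0.882300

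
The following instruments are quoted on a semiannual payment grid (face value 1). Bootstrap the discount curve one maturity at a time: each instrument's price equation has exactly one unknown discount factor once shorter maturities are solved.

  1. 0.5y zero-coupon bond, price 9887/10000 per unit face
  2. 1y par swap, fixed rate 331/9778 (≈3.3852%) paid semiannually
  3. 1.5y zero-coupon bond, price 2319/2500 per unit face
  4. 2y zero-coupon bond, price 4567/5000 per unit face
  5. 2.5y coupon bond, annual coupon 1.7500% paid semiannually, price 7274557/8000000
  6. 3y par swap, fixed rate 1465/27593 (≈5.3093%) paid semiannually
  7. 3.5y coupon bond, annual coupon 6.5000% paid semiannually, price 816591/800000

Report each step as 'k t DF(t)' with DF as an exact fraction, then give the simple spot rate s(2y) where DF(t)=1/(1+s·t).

1 1/2 9887/10000
2 1 9669/10000
3 3/2 2319/2500
4 2 4567/5000
5 5/2 1737/2000
6 3 1707/2000
7 7/2 8149/10000
s(2y) = (1/(4567/5000) − 1)/(2) = 433/9134 ≈ 4.7405%

step 1 [0.5y] zero: DF = P = 9887/10000 ≈ 0.988700
step 2 [1y] swap r/2=331/19556: DF=(1 − 331/19556·(0.988700))/(1+331/19556) = 9669/10000 ≈ 0.966900
step 3 [1.5y] zero: DF = P = 2319/2500 ≈ 0.927600
step 4 [2y] zero: DF = P = 4567/5000 ≈ 0.913400
step 5 [2.5y] bond c/2=7/800: DF=(7274557/8000000 − 7/800·(0.988700+0.966900+0.927600+0.913400))/(1+7/800) = 1737/2000 ≈ 0.868500
step 6 [3y] swap r/2=1465/55186: DF=(1 − 1465/55186·(0.988700+0.966900+0.927600+0.913400+0.868500))/(1+1465/55186) = 1707/2000 ≈ 0.853500
step 7 [3.5y] bond c/2=13/400: DF=(816591/800000 − 13/400·(0.988700+0.966900+0.927600+0.913400+0.868500+0.853500))/(1+13/400) = 8149/10000 ≈ 0.814900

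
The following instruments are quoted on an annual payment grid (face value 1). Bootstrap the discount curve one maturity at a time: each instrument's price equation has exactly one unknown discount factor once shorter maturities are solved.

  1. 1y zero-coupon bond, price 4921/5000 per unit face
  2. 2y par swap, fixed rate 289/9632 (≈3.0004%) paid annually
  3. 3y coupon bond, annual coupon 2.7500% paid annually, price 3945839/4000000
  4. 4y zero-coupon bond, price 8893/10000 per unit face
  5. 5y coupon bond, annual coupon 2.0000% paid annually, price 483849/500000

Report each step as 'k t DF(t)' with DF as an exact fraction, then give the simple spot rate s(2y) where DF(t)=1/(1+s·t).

step 1 [1y] zero: DF = P = 4921/5000 ≈ 0.984200
step 2 [2y] swap r/1=289/9632: DF=(1 − 289/9632·(0.984200))/(1+289/9632) = 4711/5000 ≈ 0.942200
step 3 [3y] bond c/1=11/400: DF=(3945839/4000000 − 11/400·(0.984200+0.942200))/(1+11/400) = 1817/2000 ≈ 0.908500
step 4 [4y] zero: DF = P = 8893/10000 ≈ 0.889300
step 5 [5y] bond c/1=1/50: DF=(483849/500000 − 1/50·(0.984200+0.942200+0.908500+0.889300))/(1+1/50) = 8757/10000 ≈ 0.875700

1 1 4921/5000
2 2 4711/5000
3 3 1817/2000
4 4 8893/10000
5 5 8757/10000
s(2y) = (1/(4711/5000) − 1)/(2) = 289/9422 ≈ 3.0673%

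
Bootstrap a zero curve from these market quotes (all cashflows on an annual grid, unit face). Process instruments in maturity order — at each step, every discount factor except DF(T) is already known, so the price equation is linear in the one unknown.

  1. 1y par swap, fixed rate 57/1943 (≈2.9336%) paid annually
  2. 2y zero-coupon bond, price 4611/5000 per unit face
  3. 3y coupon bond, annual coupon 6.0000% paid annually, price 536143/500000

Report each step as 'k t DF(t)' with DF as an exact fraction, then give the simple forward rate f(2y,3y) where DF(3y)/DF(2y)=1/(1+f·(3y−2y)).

step 1 [1y] swap r/1=57/1943: DF=(1 − 57/1943·(0))/(1+57/1943) = 1943/2000 ≈ 0.971500
step 2 [2y] zero: DF = P = 4611/5000 ≈ 0.922200
step 3 [3y] bond c/1=3/50: DF=(536143/500000 − 3/50·(0.971500+0.922200))/(1+3/50) = 2261/2500 ≈ 0.904400

1 1 1943/2000
2 2 4611/5000
3 3 2261/2500
f(2y,3y) = ((4611/5000)/(2261/2500) − 1)/(1) = 89/4522 ≈ 1.9682%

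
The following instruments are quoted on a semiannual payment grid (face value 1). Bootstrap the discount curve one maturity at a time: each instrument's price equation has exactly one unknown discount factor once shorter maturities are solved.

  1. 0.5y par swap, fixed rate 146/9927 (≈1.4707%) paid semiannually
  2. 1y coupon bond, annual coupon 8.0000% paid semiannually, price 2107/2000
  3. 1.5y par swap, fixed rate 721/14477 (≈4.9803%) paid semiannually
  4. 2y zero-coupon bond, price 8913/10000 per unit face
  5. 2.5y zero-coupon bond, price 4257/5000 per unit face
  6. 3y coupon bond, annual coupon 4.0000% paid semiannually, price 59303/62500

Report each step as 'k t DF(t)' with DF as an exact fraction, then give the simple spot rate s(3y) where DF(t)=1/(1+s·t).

1 1/2 9927/10000
2 1 2437/2500
3 3/2 9279/10000
4 2 8913/10000
5 5/2 4257/5000
6 3 8393/10000
s(3y) = (1/(8393/10000) − 1)/(3) = 1607/25179 ≈ 6.3823%

step 1 [0.5y] swap r/2=73/9927: DF=(1 − 73/9927·(0))/(1+73/9927) = 9927/10000 ≈ 0.992700
step 2 [1y] bond c/2=1/25: DF=(2107/2000 − 1/25·(0.992700))/(1+1/25) = 2437/2500 ≈ 0.974800
step 3 [1.5y] swap r/2=721/28954: DF=(1 − 721/28954·(0.992700+0.974800))/(1+721/28954) = 9279/10000 ≈ 0.927900
step 4 [2y] zero: DF = P = 8913/10000 ≈ 0.891300
step 5 [2.5y] zero: DF = P = 4257/5000 ≈ 0.851400
step 6 [3y] bond c/2=1/50: DF=(59303/62500 − 1/50·(0.992700+0.974800+0.927900+0.891300+0.851400))/(1+1/50) = 8393/10000 ≈ 0.839300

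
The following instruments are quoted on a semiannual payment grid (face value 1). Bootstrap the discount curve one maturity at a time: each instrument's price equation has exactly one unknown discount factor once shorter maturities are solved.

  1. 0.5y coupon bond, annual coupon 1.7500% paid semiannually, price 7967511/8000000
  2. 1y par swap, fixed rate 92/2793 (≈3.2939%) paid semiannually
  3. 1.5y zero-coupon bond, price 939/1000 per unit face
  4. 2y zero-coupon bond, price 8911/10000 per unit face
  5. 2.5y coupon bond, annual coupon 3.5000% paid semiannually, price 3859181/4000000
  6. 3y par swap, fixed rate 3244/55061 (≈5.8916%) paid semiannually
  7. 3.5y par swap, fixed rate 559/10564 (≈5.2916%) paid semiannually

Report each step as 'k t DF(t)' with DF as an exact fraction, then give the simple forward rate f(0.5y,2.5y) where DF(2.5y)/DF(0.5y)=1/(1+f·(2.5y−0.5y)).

1 1/2 9873/10000
2 1 4839/5000
3 3/2 939/1000
4 2 8911/10000
5 5/2 8831/10000
6 3 4189/5000
7 7/2 8323/10000
f(0.5y,2.5y) = ((9873/10000)/(8831/10000) − 1)/(2) = 521/8831 ≈ 5.8997%

step 1 [0.5y] bond c/2=7/800: DF=(7967511/8000000 − 7/800·(0))/(1+7/800) = 9873/10000 ≈ 0.987300
step 2 [1y] swap r/2=46/2793: DF=(1 − 46/2793·(0.987300))/(1+46/2793) = 4839/5000 ≈ 0.967800
step 3 [1.5y] zero: DF = P = 939/1000 ≈ 0.939000
step 4 [2y] zero: DF = P = 8911/10000 ≈ 0.891100
step 5 [2.5y] bond c/2=7/400: DF=(3859181/4000000 − 7/400·(0.987300+0.967800+0.939000+0.891100))/(1+7/400) = 8831/10000 ≈ 0.883100
step 6 [3y] swap r/2=1622/55061: DF=(1 − 1622/55061·(0.987300+0.967800+0.939000+0.891100+0.883100))/(1+1622/55061) = 4189/5000 ≈ 0.837800
step 7 [3.5y] swap r/2=559/21128: DF=(1 − 559/21128·(0.987300+0.967800+0.939000+0.891100+0.883100+0.837800))/(1+559/21128) = 8323/10000 ≈ 0.832300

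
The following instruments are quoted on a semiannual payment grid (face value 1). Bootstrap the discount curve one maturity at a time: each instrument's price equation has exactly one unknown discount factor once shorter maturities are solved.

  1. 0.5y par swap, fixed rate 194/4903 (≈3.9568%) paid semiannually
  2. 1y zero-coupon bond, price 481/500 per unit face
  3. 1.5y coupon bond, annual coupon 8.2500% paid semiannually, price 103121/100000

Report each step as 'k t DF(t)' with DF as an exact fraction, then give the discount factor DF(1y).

1 1/2 4903/5000
2 1 481/500
3 3/2 4567/5000
DF(1y) = 481/500 ≈ 0.962000

step 1 [0.5y] swap r/2=97/4903: DF=(1 − 97/4903·(0))/(1+97/4903) = 4903/5000 ≈ 0.980600
step 2 [1y] zero: DF = P = 481/500 ≈ 0.962000
step 3 [1.5y] bond c/2=33/800: DF=(103121/100000 − 33/800·(0.980600+0.962000))/(1+33/800) = 4567/5000 ≈ 0.913400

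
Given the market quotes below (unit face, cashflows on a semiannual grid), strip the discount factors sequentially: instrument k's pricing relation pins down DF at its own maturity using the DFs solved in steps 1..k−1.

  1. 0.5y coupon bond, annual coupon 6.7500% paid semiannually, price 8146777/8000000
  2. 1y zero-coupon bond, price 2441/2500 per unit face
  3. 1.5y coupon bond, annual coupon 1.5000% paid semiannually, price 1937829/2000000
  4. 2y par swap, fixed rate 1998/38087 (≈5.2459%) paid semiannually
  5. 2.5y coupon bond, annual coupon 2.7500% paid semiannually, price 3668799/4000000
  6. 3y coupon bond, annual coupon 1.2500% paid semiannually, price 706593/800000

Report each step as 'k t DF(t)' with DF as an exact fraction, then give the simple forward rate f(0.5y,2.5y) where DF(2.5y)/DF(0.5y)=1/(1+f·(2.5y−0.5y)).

step 1 [0.5y] bond c/2=27/800: DF=(8146777/8000000 − 27/800·(0))/(1+27/800) = 9851/10000 ≈ 0.985100
step 2 [1y] zero: DF = P = 2441/2500 ≈ 0.976400
step 3 [1.5y] bond c/2=3/400: DF=(1937829/2000000 − 3/400·(0.985100+0.976400))/(1+3/400) = 9471/10000 ≈ 0.947100
step 4 [2y] swap r/2=999/38087: DF=(1 − 999/38087·(0.985100+0.976400+0.947100))/(1+999/38087) = 9001/10000 ≈ 0.900100
step 5 [2.5y] bond c/2=11/800: DF=(3668799/4000000 − 11/800·(0.985100+0.976400+0.947100+0.900100))/(1+11/800) = 8531/10000 ≈ 0.853100
step 6 [3y] bond c/2=1/160: DF=(706593/800000 − 1/160·(0.985100+0.976400+0.947100+0.900100+0.853100))/(1+1/160) = 1061/1250 ≈ 0.848800

1 1/2 9851/10000
2 1 2441/2500
3 3/2 9471/10000
4 2 9001/10000
5 5/2 8531/10000
6 3 1061/1250
f(0.5y,2.5y) = ((9851/10000)/(8531/10000) − 1)/(2) = 660/8531 ≈ 7.7365%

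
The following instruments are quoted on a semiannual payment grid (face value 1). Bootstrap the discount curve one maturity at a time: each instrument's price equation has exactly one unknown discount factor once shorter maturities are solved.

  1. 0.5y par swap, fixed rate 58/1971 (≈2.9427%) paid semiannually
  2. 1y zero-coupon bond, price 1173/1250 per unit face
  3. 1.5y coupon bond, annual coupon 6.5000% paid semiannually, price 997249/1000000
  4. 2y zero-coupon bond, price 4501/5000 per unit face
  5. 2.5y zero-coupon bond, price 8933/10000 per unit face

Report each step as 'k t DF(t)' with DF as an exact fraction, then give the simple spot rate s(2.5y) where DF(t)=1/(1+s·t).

1 1/2 1971/2000
2 1 1173/1250
3 3/2 9053/10000
4 2 4501/5000
5 5/2 8933/10000
s(2.5y) = (1/(8933/10000) − 1)/(5/2) = 2134/44665 ≈ 4.7778%

step 1 [0.5y] swap r/2=29/1971: DF=(1 − 29/1971·(0))/(1+29/1971) = 1971/2000 ≈ 0.985500
step 2 [1y] zero: DF = P = 1173/1250 ≈ 0.938400
step 3 [1.5y] bond c/2=13/400: DF=(997249/1000000 − 13/400·(0.985500+0.938400))/(1+13/400) = 9053/10000 ≈ 0.905300
step 4 [2y] zero: DF = P = 4501/5000 ≈ 0.900200
step 5 [2.5y] zero: DF = P = 8933/10000 ≈ 0.893300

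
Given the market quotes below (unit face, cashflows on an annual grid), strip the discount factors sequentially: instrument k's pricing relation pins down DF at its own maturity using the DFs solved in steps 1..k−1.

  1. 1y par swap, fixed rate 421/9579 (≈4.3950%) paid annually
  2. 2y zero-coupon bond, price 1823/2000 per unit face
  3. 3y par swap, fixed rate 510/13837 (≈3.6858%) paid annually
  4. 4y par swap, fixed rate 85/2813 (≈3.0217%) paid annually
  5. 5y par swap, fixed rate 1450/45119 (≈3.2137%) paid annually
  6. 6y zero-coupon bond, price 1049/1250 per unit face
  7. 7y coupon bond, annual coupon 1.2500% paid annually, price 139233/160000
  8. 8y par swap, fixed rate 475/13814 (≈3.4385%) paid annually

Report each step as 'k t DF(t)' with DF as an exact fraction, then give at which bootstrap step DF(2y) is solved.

step 1 [1y] swap r/1=421/9579: DF=(1 − 421/9579·(0))/(1+421/9579) = 9579/10000 ≈ 0.957900
step 2 [2y] zero: DF = P = 1823/2000 ≈ 0.911500
step 3 [3y] swap r/1=510/13837: DF=(1 − 510/13837·(0.957900+0.911500))/(1+510/13837) = 449/500 ≈ 0.898000
step 4 [4y] swap r/1=85/2813: DF=(1 − 85/2813·(0.957900+0.911500+0.898000))/(1+85/2813) = 1779/2000 ≈ 0.889500
step 5 [5y] swap r/1=1450/45119: DF=(1 − 1450/45119·(0.957900+0.911500+0.898000+0.889500))/(1+1450/45119) = 171/200 ≈ 0.855000
step 6 [6y] zero: DF = P = 1049/1250 ≈ 0.839200
step 7 [7y] bond c/1=1/80: DF=(139233/160000 − 1/80·(0.957900+0.911500+0.898000+0.889500+0.855000+0.839200))/(1+1/80) = 3967/5000 ≈ 0.793400
step 8 [8y] swap r/1=475/13814: DF=(1 − 475/13814·(0.957900+0.911500+0.898000+0.889500+0.855000+0.839200+0.793400))/(1+475/13814) = 61/80 ≈ 0.762500

1 1 9579/10000
2 2 1823/2000
3 3 449/500
4 4 1779/2000
5 5 171/200
6 6 1049/1250
7 7 3967/5000
8 8 61/80
DF(2y) is solved at step 2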